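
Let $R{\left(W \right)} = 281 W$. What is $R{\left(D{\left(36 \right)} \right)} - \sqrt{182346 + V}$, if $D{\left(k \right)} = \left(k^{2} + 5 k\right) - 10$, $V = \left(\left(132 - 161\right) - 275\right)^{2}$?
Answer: $411946 - \sqrt{274762} \approx 4.1142 \cdot 10^{5}$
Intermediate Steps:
$V = 92416$ ($V = \left(-29 - 275\right)^{2} = \left(-304\right)^{2} = 92416$)
$D{\left(k \right)} = -10 + k^{2} + 5 k$
$R{\left(D{\left(36 \right)} \right)} - \sqrt{182346 + V} = 281 \left(-10 + 36^{2} + 5 \cdot 36\right) - \sqrt{182346 + 92416} = 281 \left(-10 + 1296 + 180\right) - \sqrt{274762} = 281 \cdot 1466 - \sqrt{274762} = 411946 - \sqrt{274762}$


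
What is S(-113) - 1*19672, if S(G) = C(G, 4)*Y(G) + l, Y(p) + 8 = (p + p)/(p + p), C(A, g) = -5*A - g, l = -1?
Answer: -23600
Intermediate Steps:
C(A, g) = -g - 5*A
Y(p) = -7 (Y(p) = -8 + (p + p)/(p + p) = -8 + (2*p)/((2*p)) = -8 + (2*p)*(1/(2*p)) = -8 + 1 = -7)
S(G) = 27 + 35*G (S(G) = (-1*4 - 5*G)*(-7) - 1 = (-4 - 5*G)*(-7) - 1 = (28 + 35*G) - 1 = 27 + 35*G)
S(-113) - 1*19672 = (27 + 35*(-113)) - 1*19672 = (27 - 3955) - 19672 = -3928 - 19672 = -23600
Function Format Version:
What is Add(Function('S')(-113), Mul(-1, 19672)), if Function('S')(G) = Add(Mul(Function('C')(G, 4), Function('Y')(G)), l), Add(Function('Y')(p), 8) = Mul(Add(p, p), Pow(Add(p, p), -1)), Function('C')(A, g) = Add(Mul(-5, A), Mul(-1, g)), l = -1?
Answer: -23600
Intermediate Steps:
Function('C')(A, g) = Add(Mul(-1, g), Mul(-5, A))
Function('Y')(p) = -7 (Function('Y')(p) = Add(-8, Mul(Add(p, p), Pow(Add(p, p), -1))) = Add(-8, Mul(Mul(2, p), Pow(Mul(2, p), -1))) = Add(-8, Mul(Mul(2, p), Mul(Rational(1, 2), Pow(p, -1)))) = Add(-8, 1) = -7)
Function('S')(G) = Add(27, Mul(35, G)) (Function('S')(G) = Add(Mul(Add(Mul(-1, 4), Mul(-5, G)), -7), -1) = Add(Mul(Add(-4, Mul(-5, G)), -7), -1) = Add(Add(28, Mul(35, G)), -1) = Add(27, Mul(35, G)))
Add(Function('S')(-113), Mul(-1, 19672)) = Add(Add(27, Mul(35, -113)), Mul(-1, 19672)) = Add(Add(27, -3955), -19672) = Add(-3928, -19672) = -23600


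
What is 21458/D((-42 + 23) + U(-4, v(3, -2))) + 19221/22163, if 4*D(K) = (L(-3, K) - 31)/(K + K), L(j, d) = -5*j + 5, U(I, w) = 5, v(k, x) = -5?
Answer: 53264460679/243793 ≈ 2.1848e+5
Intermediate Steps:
L(j, d) = 5 - 5*j
D(K) = -11/(8*K) (D(K) = (((5 - 5*(-3)) - 31)/(K + K))/4 = (((5 + 15) - 31)/((2*K)))/4 = ((20 - 31)*(1/(2*K)))/4 = (-11/(2*K))/4 = -11/(8*K))
21458/D((-42 + 23) + U(-4, v(3, -2))) + 19221/22163 = 21458/((-11/(8*((-42 + 23) + 5)))) + 19221/22163 = 21458/((-11/(8*(-19 + 5)))) + 19221*(1/22163) = 21458/((-11/8/(-14))) + 19221/22163 = 21458/((-11/8*(-1/14))) + 19221/22163 = 21458/(11/112) + 19221/22163 = 21458*(112/11) + 19221/22163 = 2403296/11 + 19221/22163 = 53264460679/243793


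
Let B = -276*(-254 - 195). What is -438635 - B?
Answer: -562559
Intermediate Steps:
B = 123924 (B = -276*(-449) = 123924)
-438635 - B = -438635 - 1*123924 = -438635 - 123924 = -562559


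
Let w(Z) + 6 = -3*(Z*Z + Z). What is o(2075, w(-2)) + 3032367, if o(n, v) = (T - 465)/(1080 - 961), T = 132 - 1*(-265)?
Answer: 21226565/7 ≈ 3.0324e+6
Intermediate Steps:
T = 397 (T = 132 + 265 = 397)
w(Z) = -6 - 3*Z - 3*Z² (w(Z) = -6 - 3*(Z*Z + Z) = -6 - 3*(Z² + Z) = -6 - 3*(Z + Z²) = -6 + (-3*Z - 3*Z²) = -6 - 3*Z - 3*Z²)
o(n, v) = -4/7 (o(n, v) = (397 - 465)/(1080 - 961) = -68/119 = -68*1/119 = -4/7)
o(2075, w(-2)) + 3032367 = -4/7 + 3032367 = 21226565/7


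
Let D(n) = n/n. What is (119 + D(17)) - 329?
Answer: -209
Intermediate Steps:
D(n) = 1
(119 + D(17)) - 329 = (119 + 1) - 329 = 120 - 329 = -209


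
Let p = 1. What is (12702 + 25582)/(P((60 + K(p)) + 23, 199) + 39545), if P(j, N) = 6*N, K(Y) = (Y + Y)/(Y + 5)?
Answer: 38284/40739 ≈ 0.93974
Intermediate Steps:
K(Y) = 2*Y/(5 + Y) (K(Y) = (2*Y)/(5 + Y) = 2*Y/(5 + Y))
(12702 + 25582)/(P((60 + K(p)) + 23, 199) + 39545) = (12702 + 25582)/(6*199 + 39545) = 38284/(1194 + 39545) = 38284/40739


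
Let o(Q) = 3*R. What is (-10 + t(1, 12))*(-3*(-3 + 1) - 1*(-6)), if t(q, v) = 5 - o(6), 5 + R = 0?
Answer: 120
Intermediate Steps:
R = -5 (R = -5 + 0 = -5)
o(Q) = -15 (o(Q) = 3*(-5) = -15)
t(q, v) = 20 (t(q, v) = 5 - 1*(-15) = 5 + 15 = 20)
(-10 + t(1, 12))*(-3*(-3 + 1) - 1*(-6)) = (-10 + 20)*(-3*(-3 + 1) - 1*(-6)) = 10*(-3*(-2) + 6) = 10*(6 + 6) = 10*12 = 120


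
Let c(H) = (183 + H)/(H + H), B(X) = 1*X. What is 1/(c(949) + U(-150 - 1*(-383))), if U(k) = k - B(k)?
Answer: 949/566 ≈ 1.6767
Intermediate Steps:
B(X) = X
c(H) = (183 + H)/(2*H) (c(H) = (183 + H)/((2*H)) = (183 + H)*(1/(2*H)) = (183 + H)/(2*H))
U(k) = 0 (U(k) = k - k = 0)
1/(c(949) + U(-150 - 1*(-383))) = 1/((1/2)*(183 + 949)/949 + 0) = 1/((1/2)*(1/949)*1132 + 0) = 1/(566/949 + 0) = 1/(566/949) = 949/566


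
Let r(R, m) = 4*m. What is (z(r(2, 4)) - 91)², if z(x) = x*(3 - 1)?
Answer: 3481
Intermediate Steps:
z(x) = 2*x (z(x) = x*2 = 2*x)
(z(r(2, 4)) - 91)² = (2*(4*4) - 91)² = (2*16 - 91)² = (32 - 91)² = (-59)² = 3481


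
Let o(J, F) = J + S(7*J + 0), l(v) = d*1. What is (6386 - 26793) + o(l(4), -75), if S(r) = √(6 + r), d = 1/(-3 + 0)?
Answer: -61222/3 + √33/3 ≈ -20405.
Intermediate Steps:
d = -⅓ (d = 1/(-3) = -⅓ ≈ -0.33333)
l(v) = -⅓ (l(v) = -⅓*1 = -⅓)
o(J, F) = J + √(6 + 7*J) (o(J, F) = J + √(6 + (7*J + 0)) = J + √(6 + 7*J))
(6386 - 26793) + o(l(4), -75) = (6386 - 26793) + (-⅓ + √(6 + 7*(-⅓))) = -20407 + (-⅓ + √(6 - 7/3)) = -20407 + (-⅓ + √(11/3)) = -20407 + (-⅓ + √33/3) = -61222/3 + √33/3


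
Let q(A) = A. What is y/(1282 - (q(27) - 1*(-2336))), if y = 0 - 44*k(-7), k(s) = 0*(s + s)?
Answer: 0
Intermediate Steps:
k(s) = 0 (k(s) = 0*(2*s) = 0)
y = 0 (y = 0 - 44*0 = 0 + 0 = 0)
y/(1282 - (q(27) - 1*(-2336))) = 0/(1282 - (27 - 1*(-2336))) = 0/(1282 - (27 + 2336)) = 0/(1282 - 1*2363) = 0/(1282 - 2363) = 0/(-1081) = 0*(-1/1081) = 0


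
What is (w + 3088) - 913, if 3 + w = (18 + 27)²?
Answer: 4197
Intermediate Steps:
w = 2022 (w = -3 + (18 + 27)² = -3 + 45² = -3 + 2025 = 2022)
(w + 3088) - 913 = (2022 + 3088) - 913 = 5110 - 913 = 4197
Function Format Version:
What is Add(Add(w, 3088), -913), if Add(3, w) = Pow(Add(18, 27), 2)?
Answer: 4197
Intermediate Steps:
w = 2022 (w = Add(-3, Pow(Add(18, 27), 2)) = Add(-3, Pow(45, 2)) = Add(-3, 2025) = 2022)
Add(Add(w, 3088), -913) = Add(Add(2022, 3088), -913) = Add(5110, -913) = 4197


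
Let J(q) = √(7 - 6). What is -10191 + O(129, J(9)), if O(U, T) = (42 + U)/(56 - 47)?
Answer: -10172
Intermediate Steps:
J(q) = 1 (J(q) = √1 = 1)
O(U, T) = 14/3 + U/9 (O(U, T) = (42 + U)/9 = (42 + U)*(⅑) = 14/3 + U/9)
-10191 + O(129, J(9)) = -10191 + (14/3 + (⅑)*129) = -10191 + (14/3 + 43/3) = -10191 + 19 = -10172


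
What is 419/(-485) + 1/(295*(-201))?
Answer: -4969018/5751615 ≈ -0.86393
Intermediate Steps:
419/(-485) + 1/(295*(-201)) = 419*(-1/485) + (1/295)*(-1/201) = -419/485 - 1/59295 = -4969018/5751615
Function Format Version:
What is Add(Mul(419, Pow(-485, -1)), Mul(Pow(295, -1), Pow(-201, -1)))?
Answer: Rational(-4969018, 5751615) ≈ -0.86393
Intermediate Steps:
Add(Mul(419, Pow(-485, -1)), Mul(Pow(295, -1), Pow(-201, -1))) = Add(Mul(419, Rational(-1, 485)), Mul(Rational(1, 295), Rational(-1, 201))) = Add(Rational(-419, 485), Rational(-1, 59295)) = Rational(-4969018, 5751615)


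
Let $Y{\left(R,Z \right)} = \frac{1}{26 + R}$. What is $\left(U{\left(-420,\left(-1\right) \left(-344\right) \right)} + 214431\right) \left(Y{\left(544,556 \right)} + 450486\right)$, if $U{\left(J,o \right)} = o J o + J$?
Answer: $- \frac{4235717475640763}{190} \approx -2.2293 \cdot 10^{13}$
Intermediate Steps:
$U{\left(J,o \right)} = J + J o^{2}$ ($U{\left(J,o \right)} = J o o + J = J o^{2} + J = J + J o^{2}$)
$\left(U{\left(-420,\left(-1\right) \left(-344\right) \right)} + 214431\right) \left(Y{\left(544,556 \right)} + 450486\right) = \left(- 420 \left(1 + \left(\left(-1\right) \left(-344\right)\right)^{2}\right) + 214431\right) \left(\frac{1}{26 + 544} + 450486\right) = \left(- 420 \left(1 + 344^{2}\right) + 214431\right) \left(\frac{1}{570} + 450486\right) = \left(- 420 \left(1 + 118336\right) + 214431\right) \left(\frac{1}{570} + 450486\right) = \left(\left(-420\right) 118337 + 214431\right) \frac{256777021}{570} = \left(-49701540 + 214431\right) \frac{256777021}{570} = \left(-49487109\right) \frac{256777021}{570} = - \frac{4235717475640763}{190}$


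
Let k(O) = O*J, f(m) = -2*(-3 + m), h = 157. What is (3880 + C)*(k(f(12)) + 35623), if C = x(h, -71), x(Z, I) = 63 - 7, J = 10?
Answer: 139503648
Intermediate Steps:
f(m) = 6 - 2*m
x(Z, I) = 56
C = 56
k(O) = 10*O (k(O) = O*10 = 10*O)
(3880 + C)*(k(f(12)) + 35623) = (3880 + 56)*(10*(6 - 2*12) + 35623) = 3936*(10*(6 - 24) + 35623) = 3936*(10*(-18) + 35623) = 3936*(-180 + 35623) = 3936*35443 = 139503648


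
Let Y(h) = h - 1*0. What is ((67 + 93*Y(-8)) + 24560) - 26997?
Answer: -3114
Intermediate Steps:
Y(h) = h (Y(h) = h + 0 = h)
((67 + 93*Y(-8)) + 24560) - 26997 = ((67 + 93*(-8)) + 24560) - 26997 = ((67 - 744) + 24560) - 26997 = (-677 + 24560) - 26997 = 23883 - 26997 = -3114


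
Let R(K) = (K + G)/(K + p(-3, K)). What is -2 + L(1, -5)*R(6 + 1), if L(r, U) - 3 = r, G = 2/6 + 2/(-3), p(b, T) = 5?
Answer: 2/9 ≈ 0.22222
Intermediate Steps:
G = -⅓ (G = 2*(⅙) + 2*(-⅓) = ⅓ - ⅔ = -⅓ ≈ -0.33333)
L(r, U) = 3 + r
R(K) = (-⅓ + K)/(5 + K) (R(K) = (K - ⅓)/(K + 5) = (-⅓ + K)/(5 + K))
-2 + L(1, -5)*R(6 + 1) = -2 + (3 + 1)*((-⅓ + (6 + 1))/(5 + (6 + 1))) = -2 + 4*((-⅓ + 7)/(5 + 7)) = -2 + 4*((20/3)/12) = -2 + 4*((1/12)*(20/3)) = -2 + 4*(5/9) = -2 + 20/9 = 2/9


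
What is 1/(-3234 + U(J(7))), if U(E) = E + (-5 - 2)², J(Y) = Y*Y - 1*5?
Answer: -1/3141 ≈ -0.00031837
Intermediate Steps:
J(Y) = -5 + Y² (J(Y) = Y² - 5 = -5 + Y²)
U(E) = 49 + E (U(E) = E + (-7)² = E + 49 = 49 + E)
1/(-3234 + U(J(7))) = 1/(-3234 + (49 + (-5 + 7²))) = 1/(-3234 + (49 + (-5 + 49))) = 1/(-3234 + (49 + 44)) = 1/(-3234 + 93) = 1/(-3141) = -1/3141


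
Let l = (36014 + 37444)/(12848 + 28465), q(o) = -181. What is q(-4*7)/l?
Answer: -2492551/24486 ≈ -101.79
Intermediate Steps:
l = 24486/13771 (l = 73458/41313 = 73458*(1/41313) = 24486/13771 ≈ 1.7781)
q(-4*7)/l = -181/24486/13771 = -181*13771/24486 = -2492551/24486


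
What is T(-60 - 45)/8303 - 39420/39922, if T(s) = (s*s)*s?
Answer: -23271004755/165736183 ≈ -140.41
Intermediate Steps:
T(s) = s³ (T(s) = s²*s = s³)
T(-60 - 45)/8303 - 39420/39922 = (-60 - 45)³/8303 - 39420/39922 = (-105)³*(1/8303) - 39420*1/39922 = -1157625*1/8303 - 19710/19961 = -1157625/8303 - 19710/19961 = -23271004755/165736183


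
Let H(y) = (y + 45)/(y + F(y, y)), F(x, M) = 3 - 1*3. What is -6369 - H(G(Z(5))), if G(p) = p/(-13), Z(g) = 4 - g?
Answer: -6955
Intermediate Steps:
F(x, M) = 0 (F(x, M) = 3 - 3 = 0)
G(p) = -p/13 (G(p) = p*(-1/13) = -p/13)
H(y) = (45 + y)/y (H(y) = (y + 45)/(y + 0) = (45 + y)/y)
-6369 - H(G(Z(5))) = -6369 - (45 - (4 - 1*5)/13)/((-(4 - 1*5)/13)) = -6369 - (45 - (4 - 5)/13)/((-(4 - 5)/13)) = -6369 - (45 - 1/13*(-1))/((-1/13*(-1))) = -6369 - (45 + 1/13)/1/13 = -6369 - 13*586/13 = -6369 - 1*586 = -6369 - 586 = -6955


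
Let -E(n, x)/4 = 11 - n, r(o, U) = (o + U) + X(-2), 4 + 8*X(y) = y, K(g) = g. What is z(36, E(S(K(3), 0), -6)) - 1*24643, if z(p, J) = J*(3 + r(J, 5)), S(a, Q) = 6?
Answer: -24388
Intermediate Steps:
X(y) = -½ + y/8
r(o, U) = -¾ + U + o (r(o, U) = (o + U) + (-½ + (⅛)*(-2)) = (U + o) + (-½ - ¼) = (U + o) - ¾ = -¾ + U + o)
E(n, x) = -44 + 4*n (E(n, x) = -4*(11 - n) = -44 + 4*n)
z(p, J) = J*(29/4 + J) (z(p, J) = J*(3 + (-¾ + 5 + J)) = J*(3 + (17/4 + J)) = J*(29/4 + J))
z(36, E(S(K(3), 0), -6)) - 1*24643 = (-44 + 4*6)*(29 + 4*(-44 + 4*6))/4 - 1*24643 = (-44 + 24)*(29 + 4*(-44 + 24))/4 - 24643 = (¼)*(-20)*(29 + 4*(-20)) - 24643 = (¼)*(-20)*(29 - 80) - 24643 = (¼)*(-20)*(-51) - 24643 = 255 - 24643 = -24388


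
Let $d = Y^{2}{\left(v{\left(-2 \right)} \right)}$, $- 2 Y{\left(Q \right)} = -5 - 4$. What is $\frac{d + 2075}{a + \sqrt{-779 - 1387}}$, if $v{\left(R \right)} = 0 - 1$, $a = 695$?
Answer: $\frac{5824795}{1940764} - \frac{159239 i \sqrt{6}}{1940764} \approx 3.0013 - 0.20098 i$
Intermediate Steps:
$v{\left(R \right)} = -1$ ($v{\left(R \right)} = 0 - 1 = -1$)
$Y{\left(Q \right)} = \frac{9}{2}$ ($Y{\left(Q \right)} = - \frac{-5 - 4}{2} = \left(- \frac{1}{2}\right) \left(-9\right) = \frac{9}{2}$)
$d = \frac{81}{4}$ ($d = \left(\frac{9}{2}\right)^{2} = \frac{81}{4} \approx 20.25$)
$\frac{d + 2075}{a + \sqrt{-779 - 1387}} = \frac{\frac{81}{4} + 2075}{695 + \sqrt{-779 - 1387}} = \frac{8381}{4 \left(695 + \sqrt{-2166}\right)} = \frac{8381}{4 \left(695 + 19 i \sqrt{6}\right)}$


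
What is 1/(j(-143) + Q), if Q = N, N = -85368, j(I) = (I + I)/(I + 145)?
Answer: -1/85511 ≈ -1.1694e-5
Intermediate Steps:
j(I) = 2*I/(145 + I) (j(I) = (2*I)/(145 + I) = 2*I/(145 + I))
Q = -85368
1/(j(-143) + Q) = 1/(2*(-143)/(145 - 143) - 85368) = 1/(2*(-143)/2 - 85368) = 1/(2*(-143)*(½) - 85368) = 1/(-143 - 85368) = 1/(-85511) = -1/85511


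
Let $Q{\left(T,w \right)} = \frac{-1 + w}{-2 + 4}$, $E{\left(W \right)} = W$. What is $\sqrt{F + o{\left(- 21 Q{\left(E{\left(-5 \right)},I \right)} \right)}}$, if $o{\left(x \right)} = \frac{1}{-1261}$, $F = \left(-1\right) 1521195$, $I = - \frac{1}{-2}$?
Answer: $\frac{4 i \sqrt{151180257241}}{1261} \approx 1233.4 i$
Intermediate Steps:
$I = \frac{1}{2}$ ($I = \left(-1\right) \left(- \frac{1}{2}\right) = \frac{1}{2} \approx 0.5$)
$Q{\left(T,w \right)} = - \frac{1}{2} + \frac{w}{2}$ ($Q{\left(T,w \right)} = \frac{-1 + w}{2} = \left(-1 + w\right) \frac{1}{2} = - \frac{1}{2} + \frac{w}{2}$)
$F = -1521195$
$o{\left(x \right)} = - \frac{1}{1261}$
$\sqrt{F + o{\left(- 21 Q{\left(E{\left(-5 \right)},I \right)} \right)}} = \sqrt{-1521195 - \frac{1}{1261}} = \sqrt{- \frac{1918226896}{1261}} = \frac{4 i \sqrt{151180257241}}{1261}$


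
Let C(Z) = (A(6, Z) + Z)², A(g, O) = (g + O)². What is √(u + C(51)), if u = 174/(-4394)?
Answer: √311029288869/169 ≈ 3300.0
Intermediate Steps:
A(g, O) = (O + g)²
C(Z) = (Z + (6 + Z)²)² (C(Z) = ((Z + 6)² + Z)² = ((6 + Z)² + Z)² = (Z + (6 + Z)²)²)
u = -87/2197 (u = 174*(-1/4394) = -87/2197 ≈ -0.039599)
√(u + C(51)) = √(-87/2197 + (51 + (6 + 51)²)²) = √(-87/2197 + (51 + 57²)²) = √(-87/2197 + (51 + 3249)²) = √(-87/2197 + 3300²) = √(-87/2197 + 10890000) = √(23925329913/2197) = √311029288869/169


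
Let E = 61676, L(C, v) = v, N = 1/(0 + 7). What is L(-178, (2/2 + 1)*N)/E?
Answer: 1/215866 ≈ 4.6325e-6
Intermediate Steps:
N = 1/7 ≈ 0.14286
L(-178, (2/2 + 1)*N)/E = ((2/2 + 1)*(1/7))/61676 = ((2*(1/2) + 1)*(1/7))*(1/61676) = ((1 + 1)*(1/7))*(1/61676) = (2*(1/7))*(1/61676) = (2/7)*(1/61676) = 1/215866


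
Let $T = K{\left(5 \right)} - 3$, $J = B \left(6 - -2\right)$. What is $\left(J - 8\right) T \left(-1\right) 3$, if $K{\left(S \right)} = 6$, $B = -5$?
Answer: $432$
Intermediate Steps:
$J = -40$ ($J = - 5 \left(6 - -2\right) = - 5 \left(6 + 2\right) = \left(-5\right) 8 = -40$)
$T = 3$ ($T = 6 - 3 = 3$)
$\left(J - 8\right) T \left(-1\right) 3 = \left(-40 - 8\right) 3 \left(-1\right) 3 = - 48 \left(\left(-3\right) 3\right) = \left(-48\right) \left(-9\right) = 432$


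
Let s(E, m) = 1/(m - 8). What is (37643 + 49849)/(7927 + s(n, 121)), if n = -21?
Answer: 823883/74646 ≈ 11.037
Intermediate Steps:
s(E, m) = 1/(-8 + m)
(37643 + 49849)/(7927 + s(n, 121)) = (37643 + 49849)/(7927 + 1/(-8 + 121)) = 87492/(7927 + 1/113) = 87492/(895752/113) = 87492*(113/895752) = 823883/74646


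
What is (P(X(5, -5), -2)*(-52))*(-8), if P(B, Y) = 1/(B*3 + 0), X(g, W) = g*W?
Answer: -416/75 ≈ -5.5467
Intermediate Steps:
X(g, W) = W*g
P(B, Y) = 1/(3*B) (P(B, Y) = 1/(3*B + 0) = 1/(3*B))
(P(X(5, -5), -2)*(-52))*(-8) = ((1/(3*((-5*5))))*(-52))*(-8) = (((⅓)/(-25))*(-52))*(-8) = (((⅓)*(-1/25))*(-52))*(-8) = -1/75*(-52)*(-8) = (52/75)*(-8) = -416/75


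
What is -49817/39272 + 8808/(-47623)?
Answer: -2718342767/1870250456 ≈ -1.4535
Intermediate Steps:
-49817/39272 + 8808/(-47623) = -49817*1/39272 + 8808*(-1/47623) = -49817/39272 - 8808/47623 = -2718342767/1870250456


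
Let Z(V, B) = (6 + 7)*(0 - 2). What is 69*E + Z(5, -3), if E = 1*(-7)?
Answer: -509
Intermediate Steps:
E = -7
Z(V, B) = -26 (Z(V, B) = 13*(-2) = -26)
69*E + Z(5, -3) = 69*(-7) - 26 = -483 - 26 = -509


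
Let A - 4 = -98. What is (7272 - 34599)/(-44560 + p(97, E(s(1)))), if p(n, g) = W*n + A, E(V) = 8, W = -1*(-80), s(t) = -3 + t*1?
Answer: 9109/12298 ≈ 0.74069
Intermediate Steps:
A = -94 (A = 4 - 98 = -94)
s(t) = -3 + t
W = 80
p(n, g) = -94 + 80*n (p(n, g) = 80*n - 94 = -94 + 80*n)
(7272 - 34599)/(-44560 + p(97, E(s(1)))) = (7272 - 34599)/(-44560 + (-94 + 80*97)) = -27327/(-44560 + (-94 + 7760)) = -27327/(-44560 + 7666) = -27327/(-36894) = -27327*(-1/36894) = 9109/12298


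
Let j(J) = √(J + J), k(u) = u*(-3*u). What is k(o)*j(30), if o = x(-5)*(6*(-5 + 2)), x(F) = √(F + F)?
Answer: 19440*√15 ≈ 75291.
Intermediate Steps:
x(F) = √2*√F (x(F) = √(2*F) = √2*√F)
o = -18*I*√10 (o = (√2*√(-5))*(6*(-5 + 2)) = (√2*(I*√5))*(6*(-3)) = (I*√10)*(-18) = -18*I*√10 ≈ -56.921*I)
k(u) = -3*u²
j(J) = √2*√J (j(J) = √(2*J) = √2*√J)
k(o)*j(30) = (-3*(-18*I*√10)²)*(√2*√30) = (-3*(-3240))*(2*√15) = 9720*(2*√15) = 19440*√15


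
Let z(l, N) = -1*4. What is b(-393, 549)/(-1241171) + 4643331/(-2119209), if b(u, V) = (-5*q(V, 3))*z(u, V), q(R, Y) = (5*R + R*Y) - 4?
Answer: -1983049854147/876766917913 ≈ -2.2618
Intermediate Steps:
z(l, N) = -4
q(R, Y) = -4 + 5*R + R*Y
b(u, V) = -80 + 160*V (b(u, V) = -5*(-4 + 5*V + V*3)*(-4) = -5*(-4 + 5*V + 3*V)*(-4) = -5*(-4 + 8*V)*(-4) = (20 - 40*V)*(-4) = -80 + 160*V)
b(-393, 549)/(-1241171) + 4643331/(-2119209) = (-80 + 160*549)/(-1241171) + 4643331/(-2119209) = (-80 + 87840)*(-1/1241171) + 4643331*(-1/2119209) = 87760*(-1/1241171) - 1547777/706403 = -87760/1241171 - 1547777/706403 = -1983049854147/876766917913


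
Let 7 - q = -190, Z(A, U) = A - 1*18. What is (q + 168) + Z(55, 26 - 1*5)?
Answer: 402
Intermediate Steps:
Z(A, U) = -18 + A (Z(A, U) = A - 18 = -18 + A)
q = 197 (q = 7 - 1*(-190) = 7 + 190 = 197)
(q + 168) + Z(55, 26 - 1*5) = (197 + 168) + (-18 + 55) = 365 + 37 = 402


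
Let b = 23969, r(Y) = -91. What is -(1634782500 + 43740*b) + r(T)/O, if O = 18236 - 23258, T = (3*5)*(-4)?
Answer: -13474962904229/5022 ≈ -2.6832e+9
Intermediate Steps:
T = -60 (T = 15*(-4) = -60)
O = -5022
-(1634782500 + 43740*b) + r(T)/O = -43740/(1/(37375 + 23969)) - 91/(-5022) = -43740/(1/61344) - 91*(-1/5022) = -43740/1/61344 + 91/5022 = -43740*61344 + 91/5022 = -2683186560 + 91/5022 = -13474962904229/5022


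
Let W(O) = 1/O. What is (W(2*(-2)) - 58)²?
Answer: 54289/16 ≈ 3393.1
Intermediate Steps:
(W(2*(-2)) - 58)² = (1/(2*(-2)) - 58)² = (1/(-4) - 58)² = (-¼ - 58)² = (-233/4)² = 54289/16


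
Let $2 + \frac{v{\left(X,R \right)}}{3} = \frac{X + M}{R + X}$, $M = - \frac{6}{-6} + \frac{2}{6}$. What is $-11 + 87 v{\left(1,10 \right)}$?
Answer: $- \frac{5254}{11} \approx -477.64$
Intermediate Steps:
$M = \frac{4}{3}$ ($M = \left(-6\right) \left(- \frac{1}{6}\right) + 2 \cdot \frac{1}{6} = 1 + \frac{1}{3} = \frac{4}{3} \approx 1.3333$)
$v{\left(X,R \right)} = -6 + \frac{3 \left(\frac{4}{3} + X\right)}{R + X}$ ($v{\left(X,R \right)} = -6 + 3 \frac{X + \frac{4}{3}}{R + X} = -6 + 3 \frac{\frac{4}{3} + X}{R + X} = -6 + \frac{3 \left(\frac{4}{3} + X\right)}{R + X}$)
$-11 + 87 v{\left(1,10 \right)} = -11 + 87 \frac{4 - 60 - 3}{10 + 1} = -11 + 87 \frac{4 - 60 - 3}{11} = -11 + 87 \cdot \frac{1}{11} \left(-59\right) = -11 + 87 \left(- \frac{59}{11}\right) = -11 - \frac{5133}{11} = - \frac{5254}{11}$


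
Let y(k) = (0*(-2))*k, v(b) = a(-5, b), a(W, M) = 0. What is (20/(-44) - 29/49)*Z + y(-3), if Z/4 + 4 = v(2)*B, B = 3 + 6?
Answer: 9024/539 ≈ 16.742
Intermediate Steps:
B = 9
v(b) = 0
y(k) = 0 (y(k) = 0*k = 0)
Z = -16 (Z = -16 + 4*(0*9) = -16 + 4*0 = -16 + 0 = -16)
(20/(-44) - 29/49)*Z + y(-3) = (20/(-44) - 29/49)*(-16) + 0 = (20*(-1/44) - 29*1/49)*(-16) + 0 = (-5/11 - 29/49)*(-16) + 0 = -564/539*(-16) + 0 = 9024/539 + 0 = 9024/539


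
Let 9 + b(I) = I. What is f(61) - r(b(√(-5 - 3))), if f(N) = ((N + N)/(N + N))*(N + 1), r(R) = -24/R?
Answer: 5302/89 - 48*I*√2/89 ≈ 59.573 - 0.76272*I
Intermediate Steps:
b(I) = -9 + I
f(N) = 1 + N (f(N) = ((2*N)/((2*N)))*(1 + N) = ((2*N)*(1/(2*N)))*(1 + N) = 1*(1 + N) = 1 + N)
f(61) - r(b(√(-5 - 3))) = (1 + 61) - (-24)/(-9 + √(-5 - 3)) = 62 - (-24)/(-9 + √(-8)) = 62 - (-24)/(-9 + 2*I*√2) = 62 + 24/(-9 + 2*I*√2)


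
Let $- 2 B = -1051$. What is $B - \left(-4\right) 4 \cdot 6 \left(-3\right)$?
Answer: $\frac{475}{2} \approx 237.5$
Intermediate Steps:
$B = \frac{1051}{2}$ ($B = \left(- \frac{1}{2}\right) \left(-1051\right) = \frac{1051}{2} \approx 525.5$)
$B - \left(-4\right) 4 \cdot 6 \left(-3\right) = \frac{1051}{2} - \left(-4\right) 4 \cdot 6 \left(-3\right) = \frac{1051}{2} - \left(-16\right) 6 \left(-3\right) = \frac{1051}{2} - \left(-96\right) \left(-3\right) = \frac{1051}{2} - 288 = \frac{475}{2}$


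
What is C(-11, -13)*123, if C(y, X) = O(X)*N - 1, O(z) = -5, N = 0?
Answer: -123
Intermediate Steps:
C(y, X) = -1 (C(y, X) = -5*0 - 1 = 0 - 1 = -1)
C(-11, -13)*123 = -1*123 = -123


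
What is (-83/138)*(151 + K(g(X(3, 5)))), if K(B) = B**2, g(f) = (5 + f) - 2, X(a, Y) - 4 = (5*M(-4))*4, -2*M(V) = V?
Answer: -97940/69 ≈ -1419.4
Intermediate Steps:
M(V) = -V/2
X(a, Y) = 44 (X(a, Y) = 4 + (5*(-1/2*(-4)))*4 = 4 + (5*2)*4 = 4 + 10*4 = 4 + 40 = 44)
g(f) = 3 + f
(-83/138)*(151 + K(g(X(3, 5)))) = (-83/138)*(151 + (3 + 44)**2) = (-83*1/138)*(151 + 47**2) = -83*(151 + 2209)/138 = -83/138*2360 = -97940/69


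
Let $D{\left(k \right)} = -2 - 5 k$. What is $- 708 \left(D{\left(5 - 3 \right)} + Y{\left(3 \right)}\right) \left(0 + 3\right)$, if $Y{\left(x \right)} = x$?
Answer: $19116$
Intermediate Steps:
$- 708 \left(D{\left(5 - 3 \right)} + Y{\left(3 \right)}\right) \left(0 + 3\right) = - 708 \left(\left(-2 - 5 \left(5 - 3\right)\right) + 3\right) \left(0 + 3\right) = - 708 \left(\left(-2 - 5 \left(5 - 3\right)\right) + 3\right) 3 = - 708 \left(\left(-2 - 10\right) + 3\right) 3 = - 708 \left(-12 + 3\right) 3 = - 708 \left(\left(-9\right) 3\right) = \left(-708\right) \left(-27\right) = 19116$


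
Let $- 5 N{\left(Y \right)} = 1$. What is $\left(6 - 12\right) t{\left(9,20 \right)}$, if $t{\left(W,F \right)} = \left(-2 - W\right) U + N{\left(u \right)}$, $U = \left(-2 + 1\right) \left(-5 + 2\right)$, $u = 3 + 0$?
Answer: $\frac{996}{5} \approx 199.2$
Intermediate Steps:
$u = 3$
$U = 3$ ($U = \left(-1\right) \left(-3\right) = 3$)
$N{\left(Y \right)} = - \frac{1}{5}$ ($N{\left(Y \right)} = \left(- \frac{1}{5}\right) 1 = - \frac{1}{5}$)
$t{\left(W,F \right)} = - \frac{31}{5} - 3 W$ ($t{\left(W,F \right)} = \left(-2 - W\right) 3 - \frac{1}{5} = \left(-6 - 3 W\right) - \frac{1}{5} = - \frac{31}{5} - 3 W$)
$\left(6 - 12\right) t{\left(9,20 \right)} = \left(6 - 12\right) \left(- \frac{31}{5} - 27\right) = \left(-6\right) \left(- \frac{166}{5}\right) = \frac{996}{5}$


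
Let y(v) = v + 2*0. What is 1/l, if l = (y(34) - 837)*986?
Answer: -1/791758 ≈ -1.2630e-6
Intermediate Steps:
y(v) = v (y(v) = v + 0 = v)
l = -791758 (l = (34 - 837)*986 = -803*986 = -791758)
1/l = 1/(-791758) = -1/791758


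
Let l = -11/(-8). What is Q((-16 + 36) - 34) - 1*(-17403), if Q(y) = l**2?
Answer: 1113913/64 ≈ 17405.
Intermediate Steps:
l = 11/8 (l = -11*(-1/8) = 11/8 ≈ 1.3750)
Q(y) = 121/64 (Q(y) = (11/8)**2 = 121/64)
Q((-16 + 36) - 34) - 1*(-17403) = 121/64 - 1*(-17403) = 121/64 + 17403 = 1113913/64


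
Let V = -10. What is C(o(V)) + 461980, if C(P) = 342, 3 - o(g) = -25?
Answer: 462322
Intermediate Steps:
o(g) = 28 (o(g) = 3 - 1*(-25) = 3 + 25 = 28)
C(o(V)) + 461980 = 342 + 461980 = 462322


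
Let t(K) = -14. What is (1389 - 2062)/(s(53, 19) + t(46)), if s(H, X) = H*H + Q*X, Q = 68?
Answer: -673/4087 ≈ -0.16467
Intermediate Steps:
s(H, X) = H² + 68*X (s(H, X) = H*H + 68*X = H² + 68*X)
(1389 - 2062)/(s(53, 19) + t(46)) = (1389 - 2062)/((53² + 68*19) - 14) = -673/((2809 + 1292) - 14) = -673/(4101 - 14) = -673/4087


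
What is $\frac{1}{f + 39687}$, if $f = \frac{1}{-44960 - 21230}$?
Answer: $\frac{66190}{2626882529} \approx 2.5197 \cdot 10^{-5}$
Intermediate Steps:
$f = - \frac{1}{66190}$ ($f = \frac{1}{-66190} = - \frac{1}{66190} \approx -1.5108 \cdot 10^{-5}$)
$\frac{1}{f + 39687} = \frac{1}{- \frac{1}{66190} + 39687} = \frac{1}{\frac{2626882529}{66190}} = \frac{66190}{2626882529}$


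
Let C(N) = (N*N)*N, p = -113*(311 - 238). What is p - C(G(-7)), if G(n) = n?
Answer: -7906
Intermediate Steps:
p = -8249 (p = -113*73 = -8249)
C(N) = N³ (C(N) = N²*N = N³)
p - C(G(-7)) = -8249 - 1*(-7)³ = -8249 - 1*(-343) = -8249 + 343 = -7906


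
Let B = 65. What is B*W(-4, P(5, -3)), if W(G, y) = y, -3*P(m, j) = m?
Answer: -325/3 ≈ -108.33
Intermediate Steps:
P(m, j) = -m/3
B*W(-4, P(5, -3)) = 65*(-⅓*5) = 65*(-5/3) = -325/3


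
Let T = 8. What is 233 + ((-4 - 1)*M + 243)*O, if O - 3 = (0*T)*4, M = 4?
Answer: 902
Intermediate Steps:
O = 3 (O = 3 + (0*8)*4 = 3 + 0*4 = 3 + 0 = 3)
233 + ((-4 - 1)*M + 243)*O = 233 + ((-4 - 1)*4 + 243)*3 = 233 + (-5*4 + 243)*3 = 233 + (-20 + 243)*3 = 233 + 223*3 = 233 + 669 = 902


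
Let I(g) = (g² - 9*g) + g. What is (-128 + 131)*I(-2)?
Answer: 60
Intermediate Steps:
I(g) = g² - 8*g
(-128 + 131)*I(-2) = (-128 + 131)*(-2*(-8 - 2)) = 3*(-2*(-10)) = 3*20 = 60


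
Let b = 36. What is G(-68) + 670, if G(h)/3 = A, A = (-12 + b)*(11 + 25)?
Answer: 3262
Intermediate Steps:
A = 864 (A = (-12 + 36)*(11 + 25) = 24*36 = 864)
G(h) = 2592 (G(h) = 3*864 = 2592)
G(-68) + 670 = 2592 + 670 = 3262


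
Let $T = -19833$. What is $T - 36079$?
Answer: $-55912$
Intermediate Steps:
$T - 36079 = -19833 - 36079 = -55912$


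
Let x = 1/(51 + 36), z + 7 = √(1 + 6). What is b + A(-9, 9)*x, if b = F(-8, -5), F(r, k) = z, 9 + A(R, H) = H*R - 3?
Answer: -234/29 + √7 ≈ -5.4232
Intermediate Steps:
A(R, H) = -12 + H*R (A(R, H) = -9 + (H*R - 3) = -9 + (-3 + H*R) = -12 + H*R)
z = -7 + √7 (z = -7 + √(1 + 6) = -7 + √7 ≈ -4.3542)
F(r, k) = -7 + √7
b = -7 + √7 ≈ -4.3542
x = 1/87 ≈ 0.011494
b + A(-9, 9)*x = (-7 + √7) + (-12 + 9*(-9))*(1/87) = (-7 + √7) + (-12 - 81)*(1/87) = (-7 + √7) - 93*1/87 = (-7 + √7) - 31/29 = -234/29 + √7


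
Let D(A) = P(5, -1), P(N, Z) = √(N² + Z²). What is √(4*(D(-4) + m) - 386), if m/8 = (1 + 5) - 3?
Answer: √(-290 + 4*√26) ≈ 16.42*I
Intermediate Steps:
D(A) = √26 (D(A) = √(5² + (-1)²) = √(25 + 1) = √26)
m = 24 (m = 8*((1 + 5) - 3) = 8*(6 - 3) = 8*3 = 24)
√(4*(D(-4) + m) - 386) = √(4*(√26 + 24) - 386) = √(4*(24 + √26) - 386) = √((96 + 4*√26) - 386) = √(-290 + 4*√26)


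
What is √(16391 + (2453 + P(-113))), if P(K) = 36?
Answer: 8*√295 ≈ 137.40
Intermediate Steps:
√(16391 + (2453 + P(-113))) = √(16391 + (2453 + 36)) = √(16391 + 2489) = √18880 = 8*√295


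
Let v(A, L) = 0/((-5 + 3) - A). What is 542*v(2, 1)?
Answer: 0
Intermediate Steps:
v(A, L) = 0 (v(A, L) = 0/(-2 - A) = 0)
542*v(2, 1) = 542*0 = 0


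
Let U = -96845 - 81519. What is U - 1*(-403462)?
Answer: 225098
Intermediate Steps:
U = -178364
U - 1*(-403462) = -178364 - 1*(-403462) = -178364 + 403462 = 225098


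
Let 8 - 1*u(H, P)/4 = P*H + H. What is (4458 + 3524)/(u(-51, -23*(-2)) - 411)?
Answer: 7982/9209 ≈ 0.86676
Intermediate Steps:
u(H, P) = 32 - 4*H - 4*H*P (u(H, P) = 32 - 4*(P*H + H) = 32 - 4*(H*P + H) = 32 - 4*(H + H*P) = 32 + (-4*H - 4*H*P) = 32 - 4*H - 4*H*P)
(4458 + 3524)/(u(-51, -23*(-2)) - 411) = (4458 + 3524)/((32 - 4*(-51) - 4*(-51)*(-23*(-2))) - 411) = 7982/((32 + 204 - 4*(-51)*46) - 411) = 7982/((32 + 204 + 9384) - 411) = 7982/(9620 - 411) = 7982/9209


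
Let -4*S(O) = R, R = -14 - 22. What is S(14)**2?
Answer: 81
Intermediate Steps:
R = -36
S(O) = 9 (S(O) = -1/4*(-36) = 9)
S(14)**2 = 9**2 = 81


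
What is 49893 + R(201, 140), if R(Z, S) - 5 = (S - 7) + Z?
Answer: 50232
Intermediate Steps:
R(Z, S) = -2 + S + Z (R(Z, S) = 5 + ((S - 7) + Z) = 5 + ((-7 + S) + Z) = 5 + (-7 + S + Z) = -2 + S + Z)
49893 + R(201, 140) = 49893 + (-2 + 140 + 201) = 49893 + 339 = 50232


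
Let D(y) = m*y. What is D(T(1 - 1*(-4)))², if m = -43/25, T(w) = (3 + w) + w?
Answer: 312481/625 ≈ 499.97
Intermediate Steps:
T(w) = 3 + 2*w
m = -43/25 (m = -43*1/25 = -43/25 ≈ -1.7200)
D(y) = -43*y/25
D(T(1 - 1*(-4)))² = (-43*(3 + 2*(1 - 1*(-4)))/25)² = (-43*(3 + 2*(1 + 4))/25)² = (-43*(3 + 2*5)/25)² = (-43*(3 + 10)/25)² = (-43/25*13)² = (-559/25)² = 312481/625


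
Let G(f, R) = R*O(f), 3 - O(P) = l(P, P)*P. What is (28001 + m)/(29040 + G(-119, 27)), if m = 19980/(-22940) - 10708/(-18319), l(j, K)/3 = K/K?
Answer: 662554051/917140735 ≈ 0.72241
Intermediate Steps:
l(j, K) = 3 (l(j, K) = 3*(K/K) = 3*1 = 3)
m = -162665/567889 (m = 19980*(-1/22940) - 10708*(-1/18319) = -27/31 + 10708/18319 = -162665/567889 ≈ -0.28644)
O(P) = 3 - 3*P
G(f, R) = R*(3 - 3*f)
(28001 + m)/(29040 + G(-119, 27)) = (28001 - 162665/567889)/(29040 + 3*27*(1 - 1*(-119))) = 15901297224/(567889*(29040 + 3*27*(1 + 119))) = 15901297224/(567889*(29040 + 3*27*120)) = 15901297224/(567889*(29040 + 9720)) = (15901297224/567889)/38760 = (15901297224/567889)*(1/38760) = 662554051/917140735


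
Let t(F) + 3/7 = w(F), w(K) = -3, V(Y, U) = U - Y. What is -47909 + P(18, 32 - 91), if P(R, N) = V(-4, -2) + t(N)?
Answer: -335373/7 ≈ -47910.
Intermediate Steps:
t(F) = -24/7 (t(F) = -3/7 - 3 = -24/7)
P(R, N) = -10/7 (P(R, N) = (-2 - 1*(-4)) - 24/7 = (-2 + 4) - 24/7 = 2 - 24/7 = -10/7)
-47909 + P(18, 32 - 91) = -47909 - 10/7 = -335373/7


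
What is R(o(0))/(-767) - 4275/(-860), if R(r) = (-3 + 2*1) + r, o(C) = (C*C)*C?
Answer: 655957/131924 ≈ 4.9722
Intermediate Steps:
o(C) = C³ (o(C) = C²*C = C³)
R(r) = -1 + r (R(r) = (-3 + 2) + r = -1 + r)
R(o(0))/(-767) - 4275/(-860) = (-1 + 0³)/(-767) - 4275/(-860) = (-1 + 0)*(-1/767) - 4275*(-1/860) = -1*(-1/767) + 855/172 = 1/767 + 855/172 = 655957/131924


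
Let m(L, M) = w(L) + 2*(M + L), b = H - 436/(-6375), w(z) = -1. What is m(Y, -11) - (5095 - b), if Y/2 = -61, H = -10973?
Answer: -104135189/6375 ≈ -16335.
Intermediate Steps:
Y = -122 (Y = 2*(-61) = -122)
b = -69952439/6375 (b = -10973 - 436/(-6375) = -10973 - 436*(-1/6375) = -10973 + 436/6375 = -69952439/6375 ≈ -10973.)
m(L, M) = -1 + 2*L + 2*M (m(L, M) = -1 + 2*(M + L) = -1 + 2*(L + M) = -1 + (2*L + 2*M) = -1 + 2*L + 2*M)
m(Y, -11) - (5095 - b) = (-1 + 2*(-122) + 2*(-11)) - (5095 - 1*(-69952439/6375)) = (-1 - 244 - 22) - (5095 + 69952439/6375) = -267 - 1*102433064/6375 = -267 - 102433064/6375 = -104135189/6375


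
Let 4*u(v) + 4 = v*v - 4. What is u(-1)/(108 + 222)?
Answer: -7/1320 ≈ -0.0053030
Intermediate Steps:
u(v) = -2 + v**2/4 (u(v) = -1 + (v*v - 4)/4 = -1 + (v**2 - 4)/4 = -1 + (-4 + v**2)/4 = -1 + (-1 + v**2/4) = -2 + v**2/4)
u(-1)/(108 + 222) = (-2 + (1/4)*(-1)**2)/(108 + 222) = (-2 + (1/4)*1)/330 = (-2 + 1/4)/330 = (1/330)*(-7/4) = -7/1320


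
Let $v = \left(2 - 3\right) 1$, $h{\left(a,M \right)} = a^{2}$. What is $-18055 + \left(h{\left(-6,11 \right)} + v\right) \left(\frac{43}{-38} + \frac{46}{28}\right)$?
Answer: $- \frac{342705}{19} \approx -18037.0$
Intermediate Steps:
$v = -1$ ($v = \left(-1\right) 1 = -1$)
$-18055 + \left(h{\left(-6,11 \right)} + v\right) \left(\frac{43}{-38} + \frac{46}{28}\right) = -18055 + \left(\left(-6\right)^{2} - 1\right) \left(\frac{43}{-38} + \frac{46}{28}\right) = -18055 + \left(36 - 1\right) \left(43 \left(- \frac{1}{38}\right) + 46 \cdot \frac{1}{28}\right) = -18055 + 35 \left(- \frac{43}{38} + \frac{23}{14}\right) = -18055 + 35 \cdot \frac{68}{133} = -18055 + \frac{340}{19} = - \frac{342705}{19}$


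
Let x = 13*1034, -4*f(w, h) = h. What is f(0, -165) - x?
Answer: -53603/4 ≈ -13401.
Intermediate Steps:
f(w, h) = -h/4
x = 13442
f(0, -165) - x = -¼*(-165) - 1*13442 = 165/4 - 13442 = -53603/4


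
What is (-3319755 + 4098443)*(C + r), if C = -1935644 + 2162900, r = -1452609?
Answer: -954167676864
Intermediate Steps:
C = 227256
(-3319755 + 4098443)*(C + r) = (-3319755 + 4098443)*(227256 - 1452609) = 778688*(-1225353) = -954167676864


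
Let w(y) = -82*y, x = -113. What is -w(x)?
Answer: -9266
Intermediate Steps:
-w(x) = -(-82)*(-113) = -1*9266 = -9266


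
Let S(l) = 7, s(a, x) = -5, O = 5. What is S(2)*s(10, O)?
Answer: -35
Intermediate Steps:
S(2)*s(10, O) = 7*(-5) = -35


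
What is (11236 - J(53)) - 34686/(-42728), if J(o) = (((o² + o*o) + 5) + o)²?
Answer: -688043412017/21364 ≈ -3.2206e+7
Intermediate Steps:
J(o) = (5 + o + 2*o²)² (J(o) = (((o² + o²) + 5) + o)² = ((2*o² + 5) + o)² = ((5 + 2*o²) + o)² = (5 + o + 2*o²)²)
(11236 - J(53)) - 34686/(-42728) = (11236 - (5 + 53 + 2*53²)²) - 34686/(-42728) = (11236 - (5 + 53 + 2*2809)²) - 34686*(-1/42728) = (11236 - (5 + 53 + 5618)²) + 17343/21364 = (11236 - 1*5676²) + 17343/21364 = (11236 - 1*32216976) + 17343/21364 = (11236 - 32216976) + 17343/21364 = -32205740 + 17343/21364 = -688043412017/21364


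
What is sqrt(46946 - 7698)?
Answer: 4*sqrt(2453) ≈ 198.11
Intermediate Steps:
sqrt(46946 - 7698) = sqrt(39248) = 4*sqrt(2453)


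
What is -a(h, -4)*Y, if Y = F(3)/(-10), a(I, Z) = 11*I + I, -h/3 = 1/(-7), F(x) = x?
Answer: 54/35 ≈ 1.5429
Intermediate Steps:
h = 3/7 (h = -3/(-7) = -3*(-⅐) = 3/7 ≈ 0.42857)
a(I, Z) = 12*I
Y = -3/10 (Y = 3/(-10) = 3*(-⅒) = -3/10 ≈ -0.30000)
-a(h, -4)*Y = -12*(3/7)*(-3)/10 = -36*(-3)/(7*10) = -1*(-54/35) = 54/35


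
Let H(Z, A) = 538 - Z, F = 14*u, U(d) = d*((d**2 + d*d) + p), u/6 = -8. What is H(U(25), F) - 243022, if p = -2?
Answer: -273684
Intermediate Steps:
u = -48 (u = 6*(-8) = -48)
U(d) = d*(-2 + 2*d**2) (U(d) = d*((d**2 + d*d) - 2) = d*((d**2 + d**2) - 2) = d*(2*d**2 - 2) = d*(-2 + 2*d**2))
F = -672 (F = 14*(-48) = -672)
H(U(25), F) - 243022 = (538 - 2*25*(-1 + 25**2)) - 243022 = (538 - 2*25*(-1 + 625)) - 243022 = (538 - 2*25*624) - 243022 = (538 - 1*31200) - 243022 = (538 - 31200) - 243022 = -30662 - 243022 = -273684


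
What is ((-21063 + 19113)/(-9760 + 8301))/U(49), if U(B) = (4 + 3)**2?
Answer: 1950/71491 ≈ 0.027276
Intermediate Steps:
U(B) = 49 (U(B) = 7**2 = 49)
((-21063 + 19113)/(-9760 + 8301))/U(49) = ((-21063 + 19113)/(-9760 + 8301))/49 = -1950/(-1459)*(1/49) = -1950*(-1/1459)*(1/49) = (1950/1459)*(1/49) = 1950/71491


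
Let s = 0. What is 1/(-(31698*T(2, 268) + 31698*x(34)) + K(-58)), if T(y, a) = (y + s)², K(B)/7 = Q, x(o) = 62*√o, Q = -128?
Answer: 15961/16412778435580 - 491319*√34/32825556871160 ≈ -8.6303e-8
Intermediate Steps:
K(B) = -896 (K(B) = 7*(-128) = -896)
T(y, a) = y² (T(y, a) = (y + 0)² = y²)
1/(-(31698*T(2, 268) + 31698*x(34)) + K(-58)) = 1/(-(126792 + 1965276*√34) - 896) = 1/(-31698*(4 + 62*√34) - 896) = 1/((-126792 - 1965276*√34) - 896) = 1/(-127688 - 1965276*√34)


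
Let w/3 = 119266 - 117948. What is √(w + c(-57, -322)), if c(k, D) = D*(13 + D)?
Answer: 2*√25863 ≈ 321.64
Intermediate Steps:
w = 3954 (w = 3*(119266 - 117948) = 3*1318 = 3954)
√(w + c(-57, -322)) = √(3954 - 322*(13 - 322)) = √(3954 - 322*(-309)) = √(3954 + 99498) = √103452 = 2*√25863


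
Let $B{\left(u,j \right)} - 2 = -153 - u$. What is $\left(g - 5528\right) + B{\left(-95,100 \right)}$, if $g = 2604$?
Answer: $-2980$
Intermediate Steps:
$B{\left(u,j \right)} = -151 - u$ ($B{\left(u,j \right)} = 2 - \left(153 + u\right) = -151 - u$)
$\left(g - 5528\right) + B{\left(-95,100 \right)} = \left(2604 - 5528\right) - 56 = -2924 + \left(-151 + 95\right) = -2924 - 56 = -2980$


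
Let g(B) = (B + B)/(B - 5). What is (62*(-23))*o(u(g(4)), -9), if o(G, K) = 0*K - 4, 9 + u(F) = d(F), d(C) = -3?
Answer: 5704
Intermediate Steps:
g(B) = 2*B/(-5 + B) (g(B) = (2*B)/(-5 + B) = 2*B/(-5 + B))
u(F) = -12 (u(F) = -9 - 3 = -12)
o(G, K) = -4 (o(G, K) = 0 - 4 = -4)
(62*(-23))*o(u(g(4)), -9) = (62*(-23))*(-4) = -1426*(-4) = 5704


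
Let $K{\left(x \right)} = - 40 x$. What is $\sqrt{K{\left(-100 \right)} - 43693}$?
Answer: $i \sqrt{39693} \approx 199.23 i$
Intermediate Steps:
$\sqrt{K{\left(-100 \right)} - 43693} = \sqrt{\left(-40\right) \left(-100\right) - 43693} = \sqrt{4000 - 43693} = \sqrt{-39693} = i \sqrt{39693}$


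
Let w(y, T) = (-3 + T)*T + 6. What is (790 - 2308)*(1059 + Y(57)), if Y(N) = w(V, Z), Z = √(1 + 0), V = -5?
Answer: -1613634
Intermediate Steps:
Z = 1 (Z = √1 = 1)
w(y, T) = 6 + T*(-3 + T) (w(y, T) = T*(-3 + T) + 6 = 6 + T*(-3 + T))
Y(N) = 4 (Y(N) = 6 + 1² - 3*1 = 6 + 1 - 3 = 4)
(790 - 2308)*(1059 + Y(57)) = (790 - 2308)*(1059 + 4) = -1518*1063 = -1613634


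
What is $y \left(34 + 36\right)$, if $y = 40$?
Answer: $2800$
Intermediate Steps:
$y \left(34 + 36\right) = 40 \left(34 + 36\right) = 40 \cdot 70 = 2800$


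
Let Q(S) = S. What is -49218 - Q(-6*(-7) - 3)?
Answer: -49257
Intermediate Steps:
-49218 - Q(-6*(-7) - 3) = -49218 - (-6*(-7) - 3) = -49218 - (42 - 3) = -49218 - 1*39 = -49218 - 39 = -49257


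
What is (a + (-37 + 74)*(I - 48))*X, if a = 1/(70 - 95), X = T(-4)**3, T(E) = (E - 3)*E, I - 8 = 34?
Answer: -121855552/25 ≈ -4.8742e+6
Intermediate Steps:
I = 42 (I = 8 + 34 = 42)
T(E) = E*(-3 + E) (T(E) = (-3 + E)*E = E*(-3 + E))
X = 21952 (X = (-4*(-3 - 4))**3 = (-4*(-7))**3 = 28**3 = 21952)
a = -1/25 (a = 1/(-25) = -1/25 ≈ -0.040000)
(a + (-37 + 74)*(I - 48))*X = (-1/25 + (-37 + 74)*(42 - 48))*21952 = (-1/25 + 37*(-6))*21952 = (-1/25 - 222)*21952 = -5551/25*21952 = -121855552/25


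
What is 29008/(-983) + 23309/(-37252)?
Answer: -1103518763/36618716 ≈ -30.135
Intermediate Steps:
29008/(-983) + 23309/(-37252) = 29008*(-1/983) + 23309*(-1/37252) = -29008/983 - 23309/37252 = -1103518763/36618716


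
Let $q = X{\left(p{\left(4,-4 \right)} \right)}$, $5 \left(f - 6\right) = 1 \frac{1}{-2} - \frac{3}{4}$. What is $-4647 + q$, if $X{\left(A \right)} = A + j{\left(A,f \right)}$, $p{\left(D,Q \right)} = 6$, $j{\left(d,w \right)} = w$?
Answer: $- \frac{18541}{4} \approx -4635.3$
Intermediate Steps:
$f = \frac{23}{4}$ ($f = 6 + \frac{1 \frac{1}{-2} - \frac{3}{4}}{5} = 6 + \frac{1 \left(- \frac{1}{2}\right) - \frac{3}{4}}{5} = 6 + \frac{- \frac{1}{2} - \frac{3}{4}}{5} = 6 + \frac{1}{5} \left(- \frac{5}{4}\right) = 6 - \frac{1}{4} = \frac{23}{4} \approx 5.75$)
$X{\left(A \right)} = \frac{23}{4} + A$ ($X{\left(A \right)} = A + \frac{23}{4} = \frac{23}{4} + A$)
$q = \frac{47}{4}$ ($q = \frac{23}{4} + 6 = \frac{47}{4} \approx 11.75$)
$-4647 + q = -4647 + \frac{47}{4} = - \frac{18541}{4}$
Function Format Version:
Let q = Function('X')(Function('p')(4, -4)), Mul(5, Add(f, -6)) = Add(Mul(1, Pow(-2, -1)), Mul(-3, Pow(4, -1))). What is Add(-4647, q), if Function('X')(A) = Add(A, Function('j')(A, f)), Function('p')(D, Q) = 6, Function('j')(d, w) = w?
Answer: Rational(-18541, 4) ≈ -4635.3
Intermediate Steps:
f = Rational(23, 4) (f = Add(6, Mul(Rational(1, 5), Add(Mul(1, Pow(-2, -1)), Mul(-3, Pow(4, -1))))) = Add(6, Mul(Rational(1, 5), Add(Mul(1, Rational(-1, 2)), Mul(-3, Rational(1, 4))))) = Add(6, Mul(Rational(1, 5), Add(Rational(-1, 2), Rational(-3, 4)))) = Add(6, Mul(Rational(1, 5), Rational(-5, 4))) = Add(6, Rational(-1, 4)) = Rational(23, 4) ≈ 5.7500)
Function('X')(A) = Add(Rational(23, 4), A) (Function('X')(A) = Add(A, Rational(23, 4)) = Add(Rational(23, 4), A))
q = Rational(47, 4) (q = Add(Rational(23, 4), 6) = Rational(47, 4) ≈ 11.750)
Add(-4647, q) = Add(-4647, Rational(47, 4)) = Rational(-18541, 4)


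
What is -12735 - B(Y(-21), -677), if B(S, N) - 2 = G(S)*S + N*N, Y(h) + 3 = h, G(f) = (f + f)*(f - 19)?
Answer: -421530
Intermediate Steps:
G(f) = 2*f*(-19 + f) (G(f) = (2*f)*(-19 + f) = 2*f*(-19 + f))
Y(h) = -3 + h
B(S, N) = 2 + N² + 2*S²*(-19 + S) (B(S, N) = 2 + ((2*S*(-19 + S))*S + N*N) = 2 + (2*S²*(-19 + S) + N²) = 2 + (N² + 2*S²*(-19 + S)) = 2 + N² + 2*S²*(-19 + S))
-12735 - B(Y(-21), -677) = -12735 - (2 + (-677)² + 2*(-3 - 21)²*(-19 + (-3 - 21))) = -12735 - (2 + 458329 + 2*(-24)²*(-19 - 24)) = -12735 - (2 + 458329 + 2*576*(-43)) = -12735 - (2 + 458329 - 49536) = -12735 - 1*408795 = -12735 - 408795 = -421530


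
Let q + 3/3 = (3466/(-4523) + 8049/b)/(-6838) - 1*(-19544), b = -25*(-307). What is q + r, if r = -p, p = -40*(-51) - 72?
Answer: 4171856879542173/237374502950 ≈ 17575.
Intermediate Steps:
b = 7675
p = 1968 (p = 2040 - 72 = 1968)
q = 4639009901347773/237374502950 (q = -1 + ((3466/(-4523) + 8049/7675)/(-6838) - 1*(-19544)) = -1 + ((3466*(-1/4523) + 8049*(1/7675))*(-1/6838) + 19544) = -1 + ((-3466/4523 + 8049/7675)*(-1/6838) + 19544) = -1 + ((9804077/34714025)*(-1/6838) + 19544) = -1 + (-9804077/237374502950 + 19544) = -1 + 4639247275850723/237374502950 = 4639009901347773/237374502950 ≈ 19543.)
r = -1968 (r = -1*1968 = -1968)
q + r = 4639009901347773/237374502950 - 1968 = 4171856879542173/237374502950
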